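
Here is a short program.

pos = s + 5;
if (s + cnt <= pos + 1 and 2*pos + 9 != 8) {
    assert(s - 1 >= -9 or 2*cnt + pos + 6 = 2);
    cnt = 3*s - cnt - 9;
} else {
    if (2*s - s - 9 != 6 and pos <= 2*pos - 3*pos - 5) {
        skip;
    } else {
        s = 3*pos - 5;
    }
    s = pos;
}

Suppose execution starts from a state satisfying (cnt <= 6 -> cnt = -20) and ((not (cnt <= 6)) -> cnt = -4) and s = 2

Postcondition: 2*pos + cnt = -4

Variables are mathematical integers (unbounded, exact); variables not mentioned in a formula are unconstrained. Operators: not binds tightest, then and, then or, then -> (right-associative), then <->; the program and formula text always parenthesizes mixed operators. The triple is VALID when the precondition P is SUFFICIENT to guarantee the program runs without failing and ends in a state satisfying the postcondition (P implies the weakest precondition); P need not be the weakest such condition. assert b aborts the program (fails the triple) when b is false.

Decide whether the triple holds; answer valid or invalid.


Working backward. After the program, the postcondition 2*pos + cnt = -4 must hold; in canonical form it is cnt + 2*pos = -4.
Then branch requires (s >= -8 or 2*cnt + pos = -4) and 2*pos + 3*s = cnt + 5; else branch requires ((s != 15 and 2*pos <= -5) -> cnt + 2*pos = -4) and ((not (s != 15 and 2*pos <= -5)) -> cnt + 2*pos = -4).
Before the if: ((cnt + s <= pos + 1 and 2*pos != -1) -> ((s >= -8 or 2*cnt + pos = -4) and 2*pos + 3*s = cnt + 5)) and ((not (cnt + s <= pos + 1 and 2*pos != -1)) -> (((s != 15 and 2*pos <= -5) -> cnt + 2*pos = -4) and ((not (s != 15 and 2*pos <= -5)) -> cnt + 2*pos = -4)))
Before pos := s + 5: ((cnt <= 6 and 2*s != -11) -> ((s >= -8 or 2*cnt + s = -9) and 5*s = cnt - 5)) and ((not (cnt <= 6 and 2*s != -11)) -> (((s != 15 and 2*s <= -15) -> cnt + 2*s = -14) and ((not (s != 15 and 2*s <= -15)) -> cnt + 2*s = -14)))
The weakest precondition is ((cnt <= 6 and 2*s != -11) -> ((s >= -8 or 2*cnt + s = -9) and 5*s = cnt - 5)) and ((not (cnt <= 6 and 2*s != -11)) -> (((s != 15 and 2*s <= -15) -> cnt + 2*s = -14) and ((not (s != 15 and 2*s <= -15)) -> cnt + 2*s = -14))).
Check whether (cnt <= 6 -> cnt = -20) and ((not (cnt <= 6)) -> cnt = -4) and s = 2 implies it.
Countermodel: at the initial state cnt = -20, s = 2, the precondition holds but the weakest precondition fails.
Answer: invalid


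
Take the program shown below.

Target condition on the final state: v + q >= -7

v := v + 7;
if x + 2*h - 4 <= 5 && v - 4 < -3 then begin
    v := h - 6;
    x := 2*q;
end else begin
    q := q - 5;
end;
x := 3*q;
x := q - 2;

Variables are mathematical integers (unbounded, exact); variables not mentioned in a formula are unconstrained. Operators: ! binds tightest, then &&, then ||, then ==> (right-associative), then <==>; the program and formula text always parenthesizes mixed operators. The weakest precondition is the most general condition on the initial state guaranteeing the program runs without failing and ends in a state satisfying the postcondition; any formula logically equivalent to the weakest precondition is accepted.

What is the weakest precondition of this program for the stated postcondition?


Working backward. After the program, the postcondition v + q >= -7 must hold; in canonical form it is q + v >= -7.
Before x := q - 2: q + v >= -7
Before x := 3*q: q + v >= -7
Then branch requires h + q >= -1; else branch requires q + v >= -2.
Before the if: ((2*h + x <= 9 && v < 1) ==> h + q >= -1) && ((!(2*h + x <= 9 && v < 1)) ==> q + v >= -2)
Before v := v + 7: ((2*h + x <= 9 && v < -6) ==> h + q >= -1) && ((!(2*h + x <= 9 && v < -6)) ==> q + v >= -9)
Answer: WP = ((2*h + x <= 9 && v < -6) ==> h + q >= -1) && ((!(2*h + x <= 9 && v < -6)) ==> q + v >= -9)


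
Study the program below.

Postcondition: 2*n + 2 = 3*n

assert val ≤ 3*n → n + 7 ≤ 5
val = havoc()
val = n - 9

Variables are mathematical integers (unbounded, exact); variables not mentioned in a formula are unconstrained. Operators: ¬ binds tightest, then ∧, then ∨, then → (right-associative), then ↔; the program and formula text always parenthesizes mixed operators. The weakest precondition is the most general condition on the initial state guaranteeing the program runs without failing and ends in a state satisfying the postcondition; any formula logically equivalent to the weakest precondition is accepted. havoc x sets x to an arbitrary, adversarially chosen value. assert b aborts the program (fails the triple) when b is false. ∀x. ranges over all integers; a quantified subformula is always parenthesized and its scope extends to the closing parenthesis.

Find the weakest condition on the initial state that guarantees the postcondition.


Working backward. After the program, the postcondition 2*n + 2 = 3*n must hold; in canonical form it is n = 2.
Before val := n - 9: n = 2
Before havoc val: n = 2
Before assert val ≤ 3*n → n + 7 ≤ 5: (val ≤ 3*n → n ≤ -2) ∧ n = 2
Answer: WP = (val ≤ 3*n → n ≤ -2) ∧ n = 2


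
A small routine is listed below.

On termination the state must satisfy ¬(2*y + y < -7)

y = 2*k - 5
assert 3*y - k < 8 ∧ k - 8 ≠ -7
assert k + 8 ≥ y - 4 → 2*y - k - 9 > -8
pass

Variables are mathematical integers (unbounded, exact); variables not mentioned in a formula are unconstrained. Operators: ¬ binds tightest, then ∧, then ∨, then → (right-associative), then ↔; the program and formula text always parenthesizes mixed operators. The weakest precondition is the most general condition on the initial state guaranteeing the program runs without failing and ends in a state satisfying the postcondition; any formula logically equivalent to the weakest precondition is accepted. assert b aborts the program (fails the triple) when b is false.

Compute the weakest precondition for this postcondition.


Working backward. After the program, the postcondition ¬(2*y + y < -7) must hold; in canonical form it is ¬(3*y < -7).
Before skip: ¬(3*y < -7)
Before assert k + 8 ≥ y - 4 → 2*y - k - 9 > -8: (k ≥ y - 12 → 2*y > k + 1) ∧ (¬(3*y < -7))
Before assert 3*y - k < 8 ∧ k - 8 ≠ -7: 3*y < k + 8 ∧ k ≠ 1 ∧ (k ≥ y - 12 → 2*y > k + 1) ∧ (¬(3*y < -7))
Before y := 2*k - 5: 5*k < 23 ∧ k ≠ 1 ∧ (k ≤ 17 → 3*k > 11) ∧ (¬(6*k < 8))
Answer: WP = 5*k < 23 ∧ k ≠ 1 ∧ (k ≤ 17 → 3*k > 11) ∧ (¬(6*k < 8))


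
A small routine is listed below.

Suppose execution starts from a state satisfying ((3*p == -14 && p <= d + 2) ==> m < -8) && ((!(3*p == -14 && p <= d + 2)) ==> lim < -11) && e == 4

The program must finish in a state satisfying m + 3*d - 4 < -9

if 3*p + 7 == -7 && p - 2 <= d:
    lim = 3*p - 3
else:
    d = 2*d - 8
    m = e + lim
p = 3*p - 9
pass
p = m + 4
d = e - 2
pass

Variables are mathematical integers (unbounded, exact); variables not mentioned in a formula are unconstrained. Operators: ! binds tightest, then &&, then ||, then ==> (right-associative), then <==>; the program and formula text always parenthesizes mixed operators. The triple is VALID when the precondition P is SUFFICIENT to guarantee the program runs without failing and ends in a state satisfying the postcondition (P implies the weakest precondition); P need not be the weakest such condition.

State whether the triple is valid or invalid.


Working backward. After the program, the postcondition m + 3*d - 4 < -9 must hold; in canonical form it is 3*d + m < -5.
Before skip: 3*d + m < -5
Before d := e - 2: 3*e + m < 1
Before p := m + 4: 3*e + m < 1
Before skip: 3*e + m < 1
Before p := 3*p - 9: 3*e + m < 1
Then branch requires 3*e + m < 1; else branch requires 4*e + lim < 1.
Before the if: ((3*p == -14 && p <= d + 2) ==> 3*e + m < 1) && ((!(3*p == -14 && p <= d + 2)) ==> 4*e + lim < 1)
The weakest precondition is ((3*p == -14 && p <= d + 2) ==> 3*e + m < 1) && ((!(3*p == -14 && p <= d + 2)) ==> 4*e + lim < 1).
Check whether ((3*p == -14 && p <= d + 2) ==> m < -8) && ((!(3*p == -14 && p <= d + 2)) ==> lim < -11) && e == 4 implies it.
Countermodel: at the initial state d = 0, e = 4, lim = -15, m = 0, p = 0, the precondition holds but the weakest precondition fails.
Answer: invalid


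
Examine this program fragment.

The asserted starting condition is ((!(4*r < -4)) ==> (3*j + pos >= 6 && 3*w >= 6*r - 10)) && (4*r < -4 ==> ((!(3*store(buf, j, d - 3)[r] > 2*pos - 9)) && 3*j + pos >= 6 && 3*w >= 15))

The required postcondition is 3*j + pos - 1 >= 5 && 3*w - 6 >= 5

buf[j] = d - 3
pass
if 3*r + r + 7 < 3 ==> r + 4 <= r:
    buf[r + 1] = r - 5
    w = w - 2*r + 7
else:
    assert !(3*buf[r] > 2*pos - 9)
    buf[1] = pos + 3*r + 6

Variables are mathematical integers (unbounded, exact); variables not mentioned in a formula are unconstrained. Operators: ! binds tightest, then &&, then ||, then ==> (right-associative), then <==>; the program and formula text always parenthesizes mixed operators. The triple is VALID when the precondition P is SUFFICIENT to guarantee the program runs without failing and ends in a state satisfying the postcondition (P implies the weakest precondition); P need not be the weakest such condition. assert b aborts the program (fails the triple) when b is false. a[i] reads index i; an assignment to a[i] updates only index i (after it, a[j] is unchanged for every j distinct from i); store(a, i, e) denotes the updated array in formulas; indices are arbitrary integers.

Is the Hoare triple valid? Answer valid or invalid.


Working backward. After the program, the postcondition 3*j + pos - 1 >= 5 && 3*w - 6 >= 5 must hold; in canonical form it is 3*j + pos >= 6 && 3*w >= 11.
Then branch requires 3*j + pos >= 6 && 3*w >= 6*r - 10; else branch requires (!(3*buf[r] > 2*pos - 9)) && 3*j + pos >= 6 && 3*w >= 11.
Before the if: ((!(4*r < -4)) ==> (3*j + pos >= 6 && 3*w >= 6*r - 10)) && (4*r < -4 ==> ((!(3*buf[r] > 2*pos - 9)) && 3*j + pos >= 6 && 3*w >= 11))
Before skip: ((!(4*r < -4)) ==> (3*j + pos >= 6 && 3*w >= 6*r - 10)) && (4*r < -4 ==> ((!(3*buf[r] > 2*pos - 9)) && 3*j + pos >= 6 && 3*w >= 11))
Before buf[j] := d - 3: ((!(4*r < -4)) ==> (3*j + pos >= 6 && 3*w >= 6*r - 10)) && (4*r < -4 ==> ((!(3*store(buf, j, d - 3)[r] > 2*pos - 9)) && 3*j + pos >= 6 && 3*w >= 11))
The weakest precondition is ((!(4*r < -4)) ==> (3*j + pos >= 6 && 3*w >= 6*r - 10)) && (4*r < -4 ==> ((!(3*store(buf, j, d - 3)[r] > 2*pos - 9)) && 3*j + pos >= 6 && 3*w >= 11)).
Check whether ((!(4*r < -4)) ==> (3*j + pos >= 6 && 3*w >= 6*r - 10)) && (4*r < -4 ==> ((!(3*store(buf, j, d - 3)[r] > 2*pos - 9)) && 3*j + pos >= 6 && 3*w >= 15)) implies it.
Every state satisfying the precondition satisfies the weakest precondition: the implication holds.
Answer: valid


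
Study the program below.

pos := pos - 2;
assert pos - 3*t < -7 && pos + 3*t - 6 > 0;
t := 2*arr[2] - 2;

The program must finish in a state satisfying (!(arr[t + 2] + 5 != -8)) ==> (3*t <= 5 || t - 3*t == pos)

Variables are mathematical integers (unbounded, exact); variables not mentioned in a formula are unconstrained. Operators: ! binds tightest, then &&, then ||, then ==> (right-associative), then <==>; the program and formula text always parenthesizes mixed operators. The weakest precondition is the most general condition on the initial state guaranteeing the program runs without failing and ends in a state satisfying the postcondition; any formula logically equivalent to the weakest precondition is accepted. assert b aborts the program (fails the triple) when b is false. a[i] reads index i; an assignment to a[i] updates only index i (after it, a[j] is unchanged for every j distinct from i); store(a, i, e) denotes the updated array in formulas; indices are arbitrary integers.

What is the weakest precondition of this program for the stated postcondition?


Working backward. After the program, the postcondition (!(arr[t + 2] + 5 != -8)) ==> (3*t <= 5 || t - 3*t == pos) must hold; in canonical form it is (!(arr[t + 2] != -13)) ==> (3*t <= 5 || pos + 2*t == 0).
Before t := 2*arr[2] - 2: (!(arr[2*arr[2]] != -13)) ==> (6*arr[2] <= 11 || 4*arr[2] + pos == 4)
Before assert pos - 3*t < -7 && pos + 3*t - 6 > 0: pos < 3*t - 7 && pos + 3*t > 6 && ((!(arr[2*arr[2]] != -13)) ==> (6*arr[2] <= 11 || 4*arr[2] + pos == 4))
Before pos := pos - 2: pos < 3*t - 5 && pos + 3*t > 8 && ((!(arr[2*arr[2]] != -13)) ==> (6*arr[2] <= 11 || 4*arr[2] + pos == 6))
Answer: WP = pos < 3*t - 5 && pos + 3*t > 8 && ((!(arr[2*arr[2]] != -13)) ==> (6*arr[2] <= 11 || 4*arr[2] + pos == 6))


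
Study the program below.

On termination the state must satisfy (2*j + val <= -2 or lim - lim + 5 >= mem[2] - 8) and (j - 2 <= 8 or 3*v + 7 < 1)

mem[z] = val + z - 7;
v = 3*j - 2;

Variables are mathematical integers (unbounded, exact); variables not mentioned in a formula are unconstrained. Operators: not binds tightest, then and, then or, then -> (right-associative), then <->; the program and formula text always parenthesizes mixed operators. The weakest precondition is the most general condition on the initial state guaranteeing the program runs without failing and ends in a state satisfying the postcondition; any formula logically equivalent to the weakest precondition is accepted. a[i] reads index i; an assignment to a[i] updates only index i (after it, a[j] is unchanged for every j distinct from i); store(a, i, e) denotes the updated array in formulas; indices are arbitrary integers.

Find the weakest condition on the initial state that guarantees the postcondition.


Working backward. After the program, the postcondition (2*j + val <= -2 or lim - lim + 5 >= mem[2] - 8) and (j - 2 <= 8 or 3*v + 7 < 1) must hold; in canonical form it is (2*j + val <= -2 or mem[2] <= 13) and (j <= 10 or 3*v < -6).
Before v := 3*j - 2: (2*j + val <= -2 or mem[2] <= 13) and (j <= 10 or 9*j < 0)
Before mem[z] := val + z - 7: (2*j + val <= -2 or store(mem, z, val + z - 7)[2] <= 13) and (j <= 10 or 9*j < 0)
Answer: WP = (2*j + val <= -2 or store(mem, z, val + z - 7)[2] <= 13) and (j <= 10 or 9*j < 0)


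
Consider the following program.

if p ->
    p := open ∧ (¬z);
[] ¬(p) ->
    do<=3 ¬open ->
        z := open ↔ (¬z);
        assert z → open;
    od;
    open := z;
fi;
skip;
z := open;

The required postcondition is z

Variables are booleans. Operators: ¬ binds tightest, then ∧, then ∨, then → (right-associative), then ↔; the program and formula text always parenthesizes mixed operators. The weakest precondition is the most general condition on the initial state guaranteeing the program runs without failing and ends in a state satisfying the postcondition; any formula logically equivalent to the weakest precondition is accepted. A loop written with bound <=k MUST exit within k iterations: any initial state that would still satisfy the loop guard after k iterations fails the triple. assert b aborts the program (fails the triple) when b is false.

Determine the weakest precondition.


Working backward. After the program, z must hold.
Before z := open: open
Before skip: open
Then branch requires open; else branch requires ((¬open) → (((open ↔ (¬z)) → open) ∧ ((¬open) → (((open ↔ (¬(open ↔ (¬z)))) → open) ∧ ((¬open) → (((open ↔ (¬(open ↔ (¬(open ↔ (¬z)))))) → open) ∧ open ∧ (open ↔ (¬(open ↔ (¬(open ↔ (¬z)))))))) ∧ (open → (open ↔ (¬(open ↔ (¬z))))))) ∧ (open → (open ↔ (¬z))))) ∧ (open → z).
Before the if: (p → open) ∧ ((¬p) → (((¬open) → (((open ↔ (¬z)) → open) ∧ ((¬open) → (((open ↔ (¬(open ↔ (¬z)))) → open) ∧ ((¬open) → (((open ↔ (¬(open ↔ (¬(open ↔ (¬z)))))) → open) ∧ open ∧ (open ↔ (¬(open ↔ (¬(open ↔ (¬z)))))))) ∧ (open → (open ↔ (¬(open ↔ (¬z))))))) ∧ (open → (open ↔ (¬z))))) ∧ (open → z)))
Answer: WP = (p → open) ∧ ((¬p) → (((¬open) → (((open ↔ (¬z)) → open) ∧ ((¬open) → (((open ↔ (¬(open ↔ (¬z)))) → open) ∧ ((¬open) → (((open ↔ (¬(open ↔ (¬(open ↔ (¬z)))))) → open) ∧ open ∧ (open ↔ (¬(open ↔ (¬(open ↔ (¬z)))))))) ∧ (open → (open ↔ (¬(open ↔ (¬z))))))) ∧ (open → (open ↔ (¬z))))) ∧ (open → z)))


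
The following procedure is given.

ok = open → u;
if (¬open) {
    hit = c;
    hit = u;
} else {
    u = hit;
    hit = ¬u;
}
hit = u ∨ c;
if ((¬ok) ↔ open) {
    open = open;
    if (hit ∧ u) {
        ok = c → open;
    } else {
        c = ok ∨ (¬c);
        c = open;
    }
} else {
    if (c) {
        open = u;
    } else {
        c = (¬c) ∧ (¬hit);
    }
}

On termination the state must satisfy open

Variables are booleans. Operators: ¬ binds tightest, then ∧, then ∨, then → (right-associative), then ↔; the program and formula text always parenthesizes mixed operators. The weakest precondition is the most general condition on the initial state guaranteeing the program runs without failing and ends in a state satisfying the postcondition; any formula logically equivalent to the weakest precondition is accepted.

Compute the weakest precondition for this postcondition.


Working backward. After the program, open must hold.
Then branch requires ((hit ∧ u) → open) ∧ ((¬(hit ∧ u)) → open); else branch requires (c → u) ∧ ((¬c) → open).
Before the if: (((¬ok) ↔ open) → (((hit ∧ u) → open) ∧ ((¬(hit ∧ u)) → open))) ∧ ((¬((¬ok) ↔ open)) → ((c → u) ∧ ((¬c) → open)))
Before hit := u ∨ c: (((¬ok) ↔ open) → ((((u ∨ c) ∧ u) → open) ∧ ((¬((u ∨ c) ∧ u)) → open))) ∧ ((¬((¬ok) ↔ open)) → ((c → u) ∧ ((¬c) → open)))
Then branch requires (((¬ok) ↔ open) → ((((u ∨ c) ∧ u) → open) ∧ ((¬((u ∨ c) ∧ u)) → open))) ∧ ((¬((¬ok) ↔ open)) → ((c → u) ∧ ((¬c) → open))); else branch requires (((¬ok) ↔ open) → ((((hit ∨ c) ∧ hit) → open) ∧ ((¬((hit ∨ c) ∧ hit)) → open))) ∧ ((¬((¬ok) ↔ open)) → ((c → hit) ∧ ((¬c) → open))).
Before the if: ((¬open) → ((((¬ok) ↔ open) → ((((u ∨ c) ∧ u) → open) ∧ ((¬((u ∨ c) ∧ u)) → open))) ∧ ((¬((¬ok) ↔ open)) → ((c → u) ∧ ((¬c) → open))))) ∧ (open → ((((¬ok) ↔ open) → ((((hit ∨ c) ∧ hit) → open) ∧ ((¬((hit ∨ c) ∧ hit)) → open))) ∧ ((¬((¬ok) ↔ open)) → ((c → hit) ∧ ((¬c) → open)))))
Before ok := open → u: ((¬open) → ((((¬(open → u)) ↔ open) → ((((u ∨ c) ∧ u) → open) ∧ ((¬((u ∨ c) ∧ u)) → open))) ∧ ((¬((¬(open → u)) ↔ open)) → ((c → u) ∧ ((¬c) → open))))) ∧ (open → ((((¬(open → u)) ↔ open) → ((((hit ∨ c) ∧ hit) → open) ∧ ((¬((hit ∨ c) ∧ hit)) → open))) ∧ ((¬((¬(open → u)) ↔ open)) → ((c → hit) ∧ ((¬c) → open)))))
Answer: WP = ((¬open) → ((((¬(open → u)) ↔ open) → ((((u ∨ c) ∧ u) → open) ∧ ((¬((u ∨ c) ∧ u)) → open))) ∧ ((¬((¬(open → u)) ↔ open)) → ((c → u) ∧ ((¬c) → open))))) ∧ (open → ((((¬(open → u)) ↔ open) → ((((hit ∨ c) ∧ hit) → open) ∧ ((¬((hit ∨ c) ∧ hit)) → open))) ∧ ((¬((¬(open → u)) ↔ open)) → ((c → hit) ∧ ((¬c) → open)))))


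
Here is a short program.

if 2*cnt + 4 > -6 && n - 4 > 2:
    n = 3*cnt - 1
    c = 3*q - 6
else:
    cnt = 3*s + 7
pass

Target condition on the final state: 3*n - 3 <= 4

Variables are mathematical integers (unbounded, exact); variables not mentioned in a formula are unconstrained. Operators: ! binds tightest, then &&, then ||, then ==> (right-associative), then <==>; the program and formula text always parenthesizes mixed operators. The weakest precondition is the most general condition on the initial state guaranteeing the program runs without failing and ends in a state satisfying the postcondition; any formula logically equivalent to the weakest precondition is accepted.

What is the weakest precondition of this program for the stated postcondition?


Working backward. After the program, the postcondition 3*n - 3 <= 4 must hold; in canonical form it is 3*n <= 7.
Before skip: 3*n <= 7
Then branch requires 9*cnt <= 10; else branch requires 3*n <= 7.
Before the if: ((2*cnt > -10 && n > 6) ==> 9*cnt <= 10) && ((!(2*cnt > -10 && n > 6)) ==> 3*n <= 7)
Answer: WP = ((2*cnt > -10 && n > 6) ==> 9*cnt <= 10) && ((!(2*cnt > -10 && n > 6)) ==> 3*n <= 7)


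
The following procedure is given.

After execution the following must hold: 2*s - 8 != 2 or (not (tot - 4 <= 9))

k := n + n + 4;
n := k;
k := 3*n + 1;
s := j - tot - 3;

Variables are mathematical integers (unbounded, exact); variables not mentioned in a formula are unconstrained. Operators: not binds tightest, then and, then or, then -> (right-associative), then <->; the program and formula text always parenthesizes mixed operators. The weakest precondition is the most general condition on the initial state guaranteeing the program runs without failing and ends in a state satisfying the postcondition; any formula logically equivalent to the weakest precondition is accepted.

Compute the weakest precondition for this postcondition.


Working backward. After the program, the postcondition 2*s - 8 != 2 or (not (tot - 4 <= 9)) must hold; in canonical form it is 2*s != 10 or (not (tot <= 13)).
Before s := j - tot - 3: 2*j != 2*tot + 16 or (not (tot <= 13))
Before k := 3*n + 1: 2*j != 2*tot + 16 or (not (tot <= 13))
Before n := k: 2*j != 2*tot + 16 or (not (tot <= 13))
Before k := n + n + 4: 2*j != 2*tot + 16 or (not (tot <= 13))
Answer: WP = 2*j != 2*tot + 16 or (not (tot <= 13))


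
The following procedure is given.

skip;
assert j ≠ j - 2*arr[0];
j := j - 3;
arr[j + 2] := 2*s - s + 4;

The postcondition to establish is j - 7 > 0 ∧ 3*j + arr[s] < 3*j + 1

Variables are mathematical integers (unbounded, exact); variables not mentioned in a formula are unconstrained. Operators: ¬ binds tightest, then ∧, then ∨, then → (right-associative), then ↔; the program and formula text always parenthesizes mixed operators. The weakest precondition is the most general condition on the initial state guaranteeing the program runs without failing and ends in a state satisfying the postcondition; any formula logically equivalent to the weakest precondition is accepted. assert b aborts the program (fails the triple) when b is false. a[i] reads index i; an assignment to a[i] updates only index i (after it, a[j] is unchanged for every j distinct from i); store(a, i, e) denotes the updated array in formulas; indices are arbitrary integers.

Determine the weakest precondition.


Working backward. After the program, the postcondition j - 7 > 0 ∧ 3*j + arr[s] < 3*j + 1 must hold; in canonical form it is j > 7 ∧ arr[s] < 1.
Before arr[j + 2] := 2*s - s + 4: j > 7 ∧ store(arr, j + 2, s + 4)[s] < 1
Before j := j - 3: j > 10 ∧ store(arr, j - 1, s + 4)[s] < 1
Before assert j ≠ j - 2*arr[0]: 2*arr[0] ≠ 0 ∧ j > 10 ∧ store(arr, j - 1, s + 4)[s] < 1
Before skip: 2*arr[0] ≠ 0 ∧ j > 10 ∧ store(arr, j - 1, s + 4)[s] < 1
Answer: WP = 2*arr[0] ≠ 0 ∧ j > 10 ∧ store(arr, j - 1, s + 4)[s] < 1


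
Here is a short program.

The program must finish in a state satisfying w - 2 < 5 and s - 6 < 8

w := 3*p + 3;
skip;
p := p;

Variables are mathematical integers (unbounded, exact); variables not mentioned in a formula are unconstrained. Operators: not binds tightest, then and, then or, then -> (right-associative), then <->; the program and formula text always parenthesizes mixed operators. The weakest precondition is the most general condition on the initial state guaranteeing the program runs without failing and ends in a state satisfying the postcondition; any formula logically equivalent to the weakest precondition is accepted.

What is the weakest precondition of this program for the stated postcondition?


Working backward. After the program, the postcondition w - 2 < 5 and s - 6 < 8 must hold; in canonical form it is w < 7 and s < 14.
Before p := p: w < 7 and s < 14
Before skip: w < 7 and s < 14
Before w := 3*p + 3: 3*p < 4 and s < 14
Answer: WP = 3*p < 4 and s < 14


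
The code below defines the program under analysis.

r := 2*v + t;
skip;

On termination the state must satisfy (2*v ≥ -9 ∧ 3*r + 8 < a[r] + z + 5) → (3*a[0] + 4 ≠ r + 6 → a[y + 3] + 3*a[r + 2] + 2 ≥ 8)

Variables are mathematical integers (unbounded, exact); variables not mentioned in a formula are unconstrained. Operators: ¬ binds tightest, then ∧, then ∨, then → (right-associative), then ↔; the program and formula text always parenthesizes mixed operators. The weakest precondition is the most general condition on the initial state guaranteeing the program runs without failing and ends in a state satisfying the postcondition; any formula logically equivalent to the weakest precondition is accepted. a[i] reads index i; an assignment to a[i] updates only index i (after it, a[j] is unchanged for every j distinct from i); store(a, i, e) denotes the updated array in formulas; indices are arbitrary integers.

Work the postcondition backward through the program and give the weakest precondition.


Working backward. After the program, the postcondition (2*v ≥ -9 ∧ 3*r + 8 < a[r] + z + 5) → (3*a[0] + 4 ≠ r + 6 → a[y + 3] + 3*a[r + 2] + 2 ≥ 8) must hold; in canonical form it is (2*v ≥ -9 ∧ 3*r < a[r] + z - 3) → (3*a[0] ≠ r + 2 → 3*a[r + 2] + a[y + 3] ≥ 6).
Before skip: (2*v ≥ -9 ∧ 3*r < a[r] + z - 3) → (3*a[0] ≠ r + 2 → 3*a[r + 2] + a[y + 3] ≥ 6)
Before r := 2*v + t: (2*v ≥ -9 ∧ 3*t + 6*v < a[t + 2*v] + z - 3) → (3*a[0] ≠ t + 2*v + 2 → 3*a[t + 2*v + 2] + a[y + 3] ≥ 6)
Answer: WP = (2*v ≥ -9 ∧ 3*t + 6*v < a[t + 2*v] + z - 3) → (3*a[0] ≠ t + 2*v + 2 → 3*a[t + 2*v + 2] + a[y + 3] ≥ 6)


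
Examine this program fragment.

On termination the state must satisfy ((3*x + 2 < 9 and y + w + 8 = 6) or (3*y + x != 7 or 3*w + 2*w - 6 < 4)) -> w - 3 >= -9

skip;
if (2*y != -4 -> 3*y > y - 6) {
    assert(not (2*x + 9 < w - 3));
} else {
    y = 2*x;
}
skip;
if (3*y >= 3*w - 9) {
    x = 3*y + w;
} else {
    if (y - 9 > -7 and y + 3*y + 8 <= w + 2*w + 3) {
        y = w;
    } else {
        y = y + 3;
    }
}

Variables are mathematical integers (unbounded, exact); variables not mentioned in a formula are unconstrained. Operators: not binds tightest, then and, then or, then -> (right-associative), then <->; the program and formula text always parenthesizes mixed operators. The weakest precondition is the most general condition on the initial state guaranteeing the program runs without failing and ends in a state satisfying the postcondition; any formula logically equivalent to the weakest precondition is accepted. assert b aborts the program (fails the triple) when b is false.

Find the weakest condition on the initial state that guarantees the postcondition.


Working backward. After the program, the postcondition ((3*x + 2 < 9 and y + w + 8 = 6) or (3*y + x != 7 or 3*w + 2*w - 6 < 4)) -> w - 3 >= -9 must hold; in canonical form it is ((3*x < 7 and w + y = -2) or x + 3*y != 7 or 5*w < 10) -> w >= -6.
Then branch requires ((3*w + 9*y < 7 and w + y = -2) or w + 6*y != 7 or 5*w < 10) -> w >= -6; else branch requires ((y > 2 and 4*y <= 3*w - 5) -> (((3*x < 7 and 2*w = -2) or 3*w + x != 7 or 5*w < 10) -> w >= -6)) and ((not (y > 2 and 4*y <= 3*w - 5)) -> (((3*x < 7 and w + y = -5) or x + 3*y != -2 or 5*w < 10) -> w >= -6)).
Before the if: (3*y >= 3*w - 9 -> (((3*w + 9*y < 7 and w + y = -2) or w + 6*y != 7 or 5*w < 10) -> w >= -6)) and ((not (3*y >= 3*w - 9)) -> (((y > 2 and 4*y <= 3*w - 5) -> (((3*x < 7 and 2*w = -2) or 3*w + x != 7 or 5*w < 10) -> w >= -6)) and ((not (y > 2 and 4*y <= 3*w - 5)) -> (((3*x < 7 and w + y = -5) or x + 3*y != -2 or 5*w < 10) -> w >= -6))))
Before skip: (3*y >= 3*w - 9 -> (((3*w + 9*y < 7 and w + y = -2) or w + 6*y != 7 or 5*w < 10) -> w >= -6)) and ((not (3*y >= 3*w - 9)) -> (((y > 2 and 4*y <= 3*w - 5) -> (((3*x < 7 and 2*w = -2) or 3*w + x != 7 or 5*w < 10) -> w >= -6)) and ((not (y > 2 and 4*y <= 3*w - 5)) -> (((3*x < 7 and w + y = -5) or x + 3*y != -2 or 5*w < 10) -> w >= -6))))
Then branch requires (not (2*x < w - 12)) and (3*y >= 3*w - 9 -> (((3*w + 9*y < 7 and w + y = -2) or w + 6*y != 7 or 5*w < 10) -> w >= -6)) and ((not (3*y >= 3*w - 9)) -> (((y > 2 and 4*y <= 3*w - 5) -> (((3*x < 7 and 2*w = -2) or 3*w + x != 7 or 5*w < 10) -> w >= -6)) and ((not (y > 2 and 4*y <= 3*w - 5)) -> (((3*x < 7 and w + y = -5) or x + 3*y != -2 or 5*w < 10) -> w >= -6)))); else branch requires (6*x >= 3*w - 9 -> (((3*w + 18*x < 7 and w + 2*x = -2) or w + 12*x != 7 or 5*w < 10) -> w >= -6)) and ((not (6*x >= 3*w - 9)) -> (((2*x > 2 and 8*x <= 3*w - 5) -> (((3*x < 7 and 2*w = -2) or 3*w + x != 7 or 5*w < 10) -> w >= -6)) and ((not (2*x > 2 and 8*x <= 3*w - 5)) -> (((3*x < 7 and w + 2*x = -5) or 7*x != -2 or 5*w < 10) -> w >= -6)))).
Before the if: ((2*y != -4 -> 2*y > -6) -> ((not (2*x < w - 12)) and (3*y >= 3*w - 9 -> (((3*w + 9*y < 7 and w + y = -2) or w + 6*y != 7 or 5*w < 10) -> w >= -6)) and ((not (3*y >= 3*w - 9)) -> (((y > 2 and 4*y <= 3*w - 5) -> (((3*x < 7 and 2*w = -2) or 3*w + x != 7 or 5*w < 10) -> w >= -6)) and ((not (y > 2 and 4*y <= 3*w - 5)) -> (((3*x < 7 and w + y = -5) or x + 3*y != -2 or 5*w < 10) -> w >= -6)))))) and ((not (2*y != -4 -> 2*y > -6)) -> ((6*x >= 3*w - 9 -> (((3*w + 18*x < 7 and w + 2*x = -2) or w + 12*x != 7 or 5*w < 10) -> w >= -6)) and ((not (6*x >= 3*w - 9)) -> (((2*x > 2 and 8*x <= 3*w - 5) -> (((3*x < 7 and 2*w = -2) or 3*w + x != 7 or 5*w < 10) -> w >= -6)) and ((not (2*x > 2 and 8*x <= 3*w - 5)) -> (((3*x < 7 and w + 2*x = -5) or 7*x != -2 or 5*w < 10) -> w >= -6))))))
Before skip: ((2*y != -4 -> 2*y > -6) -> ((not (2*x < w - 12)) and (3*y >= 3*w - 9 -> (((3*w + 9*y < 7 and w + y = -2) or w + 6*y != 7 or 5*w < 10) -> w >= -6)) and ((not (3*y >= 3*w - 9)) -> (((y > 2 and 4*y <= 3*w - 5) -> (((3*x < 7 and 2*w = -2) or 3*w + x != 7 or 5*w < 10) -> w >= -6)) and ((not (y > 2 and 4*y <= 3*w - 5)) -> (((3*x < 7 and w + y = -5) or x + 3*y != -2 or 5*w < 10) -> w >= -6)))))) and ((not (2*y != -4 -> 2*y > -6)) -> ((6*x >= 3*w - 9 -> (((3*w + 18*x < 7 and w + 2*x = -2) or w + 12*x != 7 or 5*w < 10) -> w >= -6)) and ((not (6*x >= 3*w - 9)) -> (((2*x > 2 and 8*x <= 3*w - 5) -> (((3*x < 7 and 2*w = -2) or 3*w + x != 7 or 5*w < 10) -> w >= -6)) and ((not (2*x > 2 and 8*x <= 3*w - 5)) -> (((3*x < 7 and w + 2*x = -5) or 7*x != -2 or 5*w < 10) -> w >= -6))))))
Answer: WP = ((2*y != -4 -> 2*y > -6) -> ((not (2*x < w - 12)) and (3*y >= 3*w - 9 -> (((3*w + 9*y < 7 and w + y = -2) or w + 6*y != 7 or 5*w < 10) -> w >= -6)) and ((not (3*y >= 3*w - 9)) -> (((y > 2 and 4*y <= 3*w - 5) -> (((3*x < 7 and 2*w = -2) or 3*w + x != 7 or 5*w < 10) -> w >= -6)) and ((not (y > 2 and 4*y <= 3*w - 5)) -> (((3*x < 7 and w + y = -5) or x + 3*y != -2 or 5*w < 10) -> w >= -6)))))) and ((not (2*y != -4 -> 2*y > -6)) -> ((6*x >= 3*w - 9 -> (((3*w + 18*x < 7 and w + 2*x = -2) or w + 12*x != 7 or 5*w < 10) -> w >= -6)) and ((not (6*x >= 3*w - 9)) -> (((2*x > 2 and 8*x <= 3*w - 5) -> (((3*x < 7 and 2*w = -2) or 3*w + x != 7 or 5*w < 10) -> w >= -6)) and ((not (2*x > 2 and 8*x <= 3*w - 5)) -> (((3*x < 7 and w + 2*x = -5) or 7*x != -2 or 5*w < 10) -> w >= -6))))))


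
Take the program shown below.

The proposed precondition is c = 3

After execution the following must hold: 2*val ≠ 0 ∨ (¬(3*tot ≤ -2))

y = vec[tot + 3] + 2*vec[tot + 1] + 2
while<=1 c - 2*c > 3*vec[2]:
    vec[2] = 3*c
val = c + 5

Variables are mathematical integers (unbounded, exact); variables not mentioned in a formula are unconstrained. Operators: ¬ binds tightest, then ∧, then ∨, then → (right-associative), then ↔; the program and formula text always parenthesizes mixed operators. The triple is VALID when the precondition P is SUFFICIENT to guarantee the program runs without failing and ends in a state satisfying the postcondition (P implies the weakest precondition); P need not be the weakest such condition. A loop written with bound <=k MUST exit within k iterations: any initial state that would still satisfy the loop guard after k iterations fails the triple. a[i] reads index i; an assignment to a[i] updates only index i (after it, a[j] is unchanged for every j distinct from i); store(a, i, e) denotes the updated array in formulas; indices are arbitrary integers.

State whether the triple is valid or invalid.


Working backward. After the program, 2*val ≠ 0 ∨ (¬(3*tot ≤ -2)) must hold.
Before val := c + 5: 2*c ≠ -10 ∨ (¬(3*tot ≤ -2))
Before the loop (bound <=1), unroll the exhaustion recursion (WP_0 = exit-now case; WP_j = one more guarded iteration, up to j = 1):
  WP_0: (¬(3*vec[2] + c < 0)) ∧ (2*c ≠ -10 ∨ (¬(3*tot ≤ -2)))
  WP_1: (3*vec[2] + c < 0 → ((¬(10*c < 0)) ∧ (2*c ≠ -10 ∨ (¬(3*tot ≤ -2))))) ∧ ((¬(3*vec[2] + c < 0)) → (2*c ≠ -10 ∨ (¬(3*tot ≤ -2))))
So before the loop: (3*vec[2] + c < 0 → ((¬(10*c < 0)) ∧ (2*c ≠ -10 ∨ (¬(3*tot ≤ -2))))) ∧ ((¬(3*vec[2] + c < 0)) → (2*c ≠ -10 ∨ (¬(3*tot ≤ -2))))
Before y := vec[tot + 3] + 2*vec[tot + 1] + 2: (3*vec[2] + c < 0 → ((¬(10*c < 0)) ∧ (2*c ≠ -10 ∨ (¬(3*tot ≤ -2))))) ∧ ((¬(3*vec[2] + c < 0)) → (2*c ≠ -10 ∨ (¬(3*tot ≤ -2))))
The weakest precondition is (3*vec[2] + c < 0 → ((¬(10*c < 0)) ∧ (2*c ≠ -10 ∨ (¬(3*tot ≤ -2))))) ∧ ((¬(3*vec[2] + c < 0)) → (2*c ≠ -10 ∨ (¬(3*tot ≤ -2)))).
Check whether c = 3 implies it.
Every state satisfying the precondition satisfies the weakest precondition: the implication holds.
Answer: valid


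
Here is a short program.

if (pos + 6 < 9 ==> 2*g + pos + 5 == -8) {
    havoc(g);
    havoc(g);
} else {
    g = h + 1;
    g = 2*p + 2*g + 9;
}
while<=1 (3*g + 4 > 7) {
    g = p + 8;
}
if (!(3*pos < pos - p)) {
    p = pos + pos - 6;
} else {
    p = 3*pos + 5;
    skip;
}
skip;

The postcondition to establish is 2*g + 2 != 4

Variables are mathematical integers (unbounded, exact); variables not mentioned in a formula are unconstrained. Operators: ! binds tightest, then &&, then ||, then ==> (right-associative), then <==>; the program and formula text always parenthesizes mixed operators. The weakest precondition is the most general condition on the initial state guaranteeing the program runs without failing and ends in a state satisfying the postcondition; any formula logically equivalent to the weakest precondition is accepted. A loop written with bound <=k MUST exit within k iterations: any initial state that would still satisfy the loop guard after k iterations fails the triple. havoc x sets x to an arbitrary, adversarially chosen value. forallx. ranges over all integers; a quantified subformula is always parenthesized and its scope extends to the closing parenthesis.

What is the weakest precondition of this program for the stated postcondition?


Working backward. After the program, the postcondition 2*g + 2 != 4 must hold; in canonical form it is 2*g != 2.
Before skip: 2*g != 2
Then branch requires 2*g != 2; else branch requires 2*g != 2.
Before the if: ((!(p + 2*pos < 0)) ==> 2*g != 2) && (p + 2*pos < 0 ==> 2*g != 2)
Before the loop (bound <=1), unroll the exhaustion recursion (WP_0 = exit-now case; WP_j = one more guarded iteration, up to j = 1):
  WP_0: (!(3*g > 3)) && ((!(p + 2*pos < 0)) ==> 2*g != 2) && (p + 2*pos < 0 ==> 2*g != 2)
  WP_1: (3*g > 3 ==> ((!(3*p > -21)) && ((!(p + 2*pos < 0)) ==> 2*p != -14) && (p + 2*pos < 0 ==> 2*p != -14))) && ((!(3*g > 3)) ==> (((!(p + 2*pos < 0)) ==> 2*g != 2) && (p + 2*pos < 0 ==> 2*g != 2)))
So before the loop: (3*g > 3 ==> ((!(3*p > -21)) && ((!(p + 2*pos < 0)) ==> 2*p != -14) && (p + 2*pos < 0 ==> 2*p != -14))) && ((!(3*g > 3)) ==> (((!(p + 2*pos < 0)) ==> 2*g != 2) && (p + 2*pos < 0 ==> 2*g != 2)))
Then branch requires forall g_1. ((3*g_1 > 3 ==> ((!(3*p > -21)) && ((!(p + 2*pos < 0)) ==> 2*p != -14) && (p + 2*pos < 0 ==> 2*p != -14))) && ((!(3*g_1 > 3)) ==> (((!(p + 2*pos < 0)) ==> 2*g_1 != 2) && (p + 2*pos < 0 ==> 2*g_1 != 2)))); else branch requires (6*h + 6*p > -30 ==> ((!(3*p > -21)) && ((!(p + 2*pos < 0)) ==> 2*p != -14) && (p + 2*pos < 0 ==> 2*p != -14))) && ((!(6*h + 6*p > -30)) ==> (((!(p + 2*pos < 0)) ==> 4*h + 4*p != -20) && (p + 2*pos < 0 ==> 4*h + 4*p != -20))).
Before the if: ((pos < 3 ==> 2*g + pos == -13) ==> (forall g_1. ((3*g_1 > 3 ==> ((!(3*p > -21)) && ((!(p + 2*pos < 0)) ==> 2*p != -14) && (p + 2*pos < 0 ==> 2*p != -14))) && ((!(3*g_1 > 3)) ==> (((!(p + 2*pos < 0)) ==> 2*g_1 != 2) && (p + 2*pos < 0 ==> 2*g_1 != 2)))))) && ((!(pos < 3 ==> 2*g + pos == -13)) ==> ((6*h + 6*p > -30 ==> ((!(3*p > -21)) && ((!(p + 2*pos < 0)) ==> 2*p != -14) && (p + 2*pos < 0 ==> 2*p != -14))) && ((!(6*h + 6*p > -30)) ==> (((!(p + 2*pos < 0)) ==> 4*h + 4*p != -20) && (p + 2*pos < 0 ==> 4*h + 4*p != -20)))))
Answer: WP = ((pos < 3 ==> 2*g + pos == -13) ==> (forall g_1. ((3*g_1 > 3 ==> ((!(3*p > -21)) && ((!(p + 2*pos < 0)) ==> 2*p != -14) && (p + 2*pos < 0 ==> 2*p != -14))) && ((!(3*g_1 > 3)) ==> (((!(p + 2*pos < 0)) ==> 2*g_1 != 2) && (p + 2*pos < 0 ==> 2*g_1 != 2)))))) && ((!(pos < 3 ==> 2*g + pos == -13)) ==> ((6*h + 6*p > -30 ==> ((!(3*p > -21)) && ((!(p + 2*pos < 0)) ==> 2*p != -14) && (p + 2*pos < 0 ==> 2*p != -14))) && ((!(6*h + 6*p > -30)) ==> (((!(p + 2*pos < 0)) ==> 4*h + 4*p != -20) && (p + 2*pos < 0 ==> 4*h + 4*p != -20)))))


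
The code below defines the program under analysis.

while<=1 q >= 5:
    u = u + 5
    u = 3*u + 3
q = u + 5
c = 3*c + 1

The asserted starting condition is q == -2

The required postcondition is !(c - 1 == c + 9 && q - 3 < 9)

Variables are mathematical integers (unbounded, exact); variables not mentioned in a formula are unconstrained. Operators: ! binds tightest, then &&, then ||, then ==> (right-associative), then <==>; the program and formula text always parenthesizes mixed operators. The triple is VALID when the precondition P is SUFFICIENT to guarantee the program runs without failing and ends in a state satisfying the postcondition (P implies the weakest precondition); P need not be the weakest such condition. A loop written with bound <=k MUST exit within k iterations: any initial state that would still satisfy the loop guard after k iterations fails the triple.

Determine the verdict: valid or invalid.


Working backward. After the program, the postcondition !(c - 1 == c + 9 && q - 3 < 9) must hold; in canonical form it is true.
Before c := 3*c + 1: true
Before q := u + 5: true
Before the loop (bound <=1), unroll the exhaustion recursion (WP_0 = exit-now case; WP_j = one more guarded iteration, up to j = 1):
  WP_0: !(q >= 5)
  WP_1: q >= 5 ==> (!(q >= 5))
So before the loop: q >= 5 ==> (!(q >= 5))
The weakest precondition is q >= 5 ==> (!(q >= 5)).
Check whether q == -2 implies it.
Every state satisfying the precondition satisfies the weakest precondition: the implication holds.
Answer: valid


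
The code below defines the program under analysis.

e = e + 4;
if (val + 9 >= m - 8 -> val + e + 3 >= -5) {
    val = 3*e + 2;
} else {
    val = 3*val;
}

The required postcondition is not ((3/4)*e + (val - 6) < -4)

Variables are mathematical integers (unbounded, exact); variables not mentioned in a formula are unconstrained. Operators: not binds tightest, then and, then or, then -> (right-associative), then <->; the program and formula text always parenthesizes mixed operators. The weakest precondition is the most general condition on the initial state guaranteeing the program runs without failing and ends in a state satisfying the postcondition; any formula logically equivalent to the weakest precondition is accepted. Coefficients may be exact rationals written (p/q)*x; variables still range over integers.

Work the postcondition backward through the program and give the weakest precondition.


Working backward. After the program, the postcondition not ((3/4)*e + (val - 6) < -4) must hold; in canonical form it is not ((3/4)*e + val < 2).
Then branch requires not ((15/4)*e < 0); else branch requires not ((3/4)*e + 3*val < 2).
Before the if: ((val >= m - 17 -> e + val >= -8) -> (not ((15/4)*e < 0))) and ((not (val >= m - 17 -> e + val >= -8)) -> (not ((3/4)*e + 3*val < 2)))
Before e := e + 4: ((val >= m - 17 -> e + val >= -12) -> (not ((15/4)*e < -15))) and ((not (val >= m - 17 -> e + val >= -12)) -> (not ((3/4)*e + 3*val < -1)))
Answer: WP = ((val >= m - 17 -> e + val >= -12) -> (not ((15/4)*e < -15))) and ((not (val >= m - 17 -> e + val >= -12)) -> (not ((3/4)*e + 3*val < -1)))


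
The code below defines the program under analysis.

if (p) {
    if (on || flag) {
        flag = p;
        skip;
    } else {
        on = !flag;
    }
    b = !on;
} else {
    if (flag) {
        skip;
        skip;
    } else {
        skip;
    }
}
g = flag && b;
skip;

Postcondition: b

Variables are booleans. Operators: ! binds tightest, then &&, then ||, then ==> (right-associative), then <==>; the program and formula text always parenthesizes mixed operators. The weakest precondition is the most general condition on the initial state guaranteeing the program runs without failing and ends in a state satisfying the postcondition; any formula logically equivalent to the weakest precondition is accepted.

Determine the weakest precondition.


Working backward. After the program, b must hold.
Before skip: b
Before g := flag && b: b
Then branch requires ((on || flag) ==> (!on)) && ((!(on || flag)) ==> flag); else branch requires (flag ==> b) && ((!flag) ==> b).
Before the if: (p ==> (((on || flag) ==> (!on)) && ((!(on || flag)) ==> flag))) && ((!p) ==> ((flag ==> b) && ((!flag) ==> b)))
Answer: WP = (p ==> (((on || flag) ==> (!on)) && ((!(on || flag)) ==> flag))) && ((!p) ==> ((flag ==> b) && ((!flag) ==> b)))
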